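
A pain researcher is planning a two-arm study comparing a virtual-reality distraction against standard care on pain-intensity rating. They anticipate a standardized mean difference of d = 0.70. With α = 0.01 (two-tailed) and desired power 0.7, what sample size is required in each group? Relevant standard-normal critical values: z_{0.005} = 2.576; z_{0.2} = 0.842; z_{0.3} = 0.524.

n = 40 per group

For two independent groups with equal n: n = 2·((z_{α/2} + z_β) / d)².
z_{α/2} + z_β = 2.576 + 0.524 = 3.100.
n = 2 × (3.100 / 0.70)² = 2 × 4.429² = 2 × 19.61 = 39.2.
Round up to the next whole participant.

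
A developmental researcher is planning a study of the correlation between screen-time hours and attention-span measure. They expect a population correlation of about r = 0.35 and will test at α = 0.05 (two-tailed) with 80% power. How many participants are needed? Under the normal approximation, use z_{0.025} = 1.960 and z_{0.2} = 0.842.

n = 62

Fisher's z: C = ½·ln((1+r)/(1−r)) = ½·ln(2.0769) = 0.3654.
n = ((z_{α/2} + z_β)/C)² + 3.
(1.960 + 0.842) / 0.3654 = 2.802 / 0.3654 = 7.668.
n = 7.668² + 3 = 58.80 + 3 = 61.8.
Round up.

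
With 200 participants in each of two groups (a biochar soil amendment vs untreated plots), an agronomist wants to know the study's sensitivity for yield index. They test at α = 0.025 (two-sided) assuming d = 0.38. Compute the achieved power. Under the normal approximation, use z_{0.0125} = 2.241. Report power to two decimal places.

For two equal groups, power = Φ(d·√(n/2) − z_{α/2}).
d·√(n/2) = 0.38 × √(200/2) = 0.38 × 10.000 = 3.800.
z_β = 3.800 − 2.241 = 1.559.
Power = Φ(1.559) = 0.941.

power ≈ 0.94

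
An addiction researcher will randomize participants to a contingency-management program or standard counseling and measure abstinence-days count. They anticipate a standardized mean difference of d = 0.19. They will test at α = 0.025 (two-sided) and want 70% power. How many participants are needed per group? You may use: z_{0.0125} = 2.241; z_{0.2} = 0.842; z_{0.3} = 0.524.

For two independent groups with equal n: n = 2·((z_{α/2} + z_β) / d)².
z_{α/2} + z_β = 2.241 + 0.524 = 2.765.
n = 2 × (2.765 / 0.19)² = 2 × 14.553² = 2 × 211.78 = 423.6.
Round up to the next whole participant.

n = 424 per group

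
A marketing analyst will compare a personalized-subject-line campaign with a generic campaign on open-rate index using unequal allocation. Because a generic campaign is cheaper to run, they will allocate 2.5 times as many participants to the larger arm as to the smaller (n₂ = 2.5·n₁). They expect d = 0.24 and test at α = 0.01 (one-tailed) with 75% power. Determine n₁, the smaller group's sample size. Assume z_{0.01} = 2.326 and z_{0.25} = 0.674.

n₁ = 219

With allocation ratio k = n₂/n₁ = 2.5, Var(x̄₁−x̄₂) = σ²(1/n₁ + 1/(k·n₁)) = σ²·(k+1)/(k·n₁).
So n₁ = (1 + 1/k)·((z_{α} + z_β)/d)² = 1.400 × (3.000/0.24)².
n₁ = 1.400 × 156.25 = 218.8.
Round up: n₁ = 219, giving n₂ = ⌈2.5 × 219⌉ = ⌈547.5⌉ = 548.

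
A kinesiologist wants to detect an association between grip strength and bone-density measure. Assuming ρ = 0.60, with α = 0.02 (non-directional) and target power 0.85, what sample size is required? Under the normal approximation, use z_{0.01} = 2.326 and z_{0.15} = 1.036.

Fisher's z: C = ½·ln((1+r)/(1−r)) = ½·ln(4.0000) = 0.6931.
n = ((z_{α/2} + z_β)/C)² + 3.
(2.326 + 1.036) / 0.6931 = 3.362 / 0.6931 = 4.851.
n = 4.851² + 3 = 23.53 + 3 = 26.5.
Round up.

n = 27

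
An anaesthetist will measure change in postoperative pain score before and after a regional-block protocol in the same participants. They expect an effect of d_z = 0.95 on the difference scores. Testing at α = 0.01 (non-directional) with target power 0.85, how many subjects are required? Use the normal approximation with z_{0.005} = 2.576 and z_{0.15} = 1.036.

n = 15 pairs

For a paired (one-sample on differences) test: n = ((z_{α/2} + z_β) / d)².
z_{α/2} + z_β = 2.576 + 1.036 = 3.612.
n = (3.612 / 0.95)² = 3.802² = 14.46.
Round up.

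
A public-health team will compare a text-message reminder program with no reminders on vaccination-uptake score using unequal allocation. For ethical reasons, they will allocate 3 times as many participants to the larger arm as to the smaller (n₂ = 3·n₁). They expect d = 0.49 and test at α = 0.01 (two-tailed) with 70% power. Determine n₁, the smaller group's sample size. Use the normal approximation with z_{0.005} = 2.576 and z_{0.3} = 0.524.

n₁ = 54

With allocation ratio k = n₂/n₁ = 3, Var(x̄₁−x̄₂) = σ²(1/n₁ + 1/(k·n₁)) = σ²·(k+1)/(k·n₁).
So n₁ = (1 + 1/k)·((z_{α/2} + z_β)/d)² = 1.333 × (3.100/0.49)².
n₁ = 1.333 × 40.02 = 53.4.
Round up: n₁ = 54, giving n₂ = 3 × 54 = 162.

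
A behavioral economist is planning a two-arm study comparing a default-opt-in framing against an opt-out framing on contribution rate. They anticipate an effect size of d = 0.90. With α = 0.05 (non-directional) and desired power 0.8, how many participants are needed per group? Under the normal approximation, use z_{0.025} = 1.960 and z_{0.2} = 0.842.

n = 20 per group

For two independent groups with equal n: n = 2·((z_{α/2} + z_β) / d)².
z_{α/2} + z_β = 1.960 + 0.842 = 2.802.
n = 2 × (2.802 / 0.90)² = 2 × 3.113² = 2 × 9.69 = 19.4.
Round up to the next whole participant.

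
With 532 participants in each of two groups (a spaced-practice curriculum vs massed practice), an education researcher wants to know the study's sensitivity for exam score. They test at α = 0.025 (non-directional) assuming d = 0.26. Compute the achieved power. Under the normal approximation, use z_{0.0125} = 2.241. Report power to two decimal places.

power ≈ 0.98

For two equal groups, power = Φ(d·√(n/2) − z_{α/2}).
d·√(n/2) = 0.26 × √(532/2) = 0.26 × 16.310 = 4.240.
z_β = 4.240 − 2.241 = 1.999.
Power = Φ(1.999) = 0.977.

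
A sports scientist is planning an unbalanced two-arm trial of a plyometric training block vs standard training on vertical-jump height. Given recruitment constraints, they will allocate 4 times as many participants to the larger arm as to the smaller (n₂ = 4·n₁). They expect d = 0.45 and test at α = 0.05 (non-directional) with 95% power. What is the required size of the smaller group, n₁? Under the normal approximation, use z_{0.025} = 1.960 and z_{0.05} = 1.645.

n₁ = 81

With allocation ratio k = n₂/n₁ = 4, Var(x̄₁−x̄₂) = σ²(1/n₁ + 1/(k·n₁)) = σ²·(k+1)/(k·n₁).
So n₁ = (1 + 1/k)·((z_{α/2} + z_β)/d)² = 1.250 × (3.605/0.45)².
n₁ = 1.250 × 64.18 = 80.2.
Round up: n₁ = 81, giving n₂ = 4 × 81 = 324.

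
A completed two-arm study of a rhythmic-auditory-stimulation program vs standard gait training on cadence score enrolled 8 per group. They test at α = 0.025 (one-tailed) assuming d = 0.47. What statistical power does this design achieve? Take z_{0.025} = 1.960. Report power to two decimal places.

For two equal groups, power = Φ(d·√(n/2) − z_{α}).
d·√(n/2) = 0.47 × √(8/2) = 0.47 × 2.000 = 0.940.
z_β = 0.940 − 1.960 = -1.020.
Power = Φ(-1.020) = 0.154.

power ≈ 0.15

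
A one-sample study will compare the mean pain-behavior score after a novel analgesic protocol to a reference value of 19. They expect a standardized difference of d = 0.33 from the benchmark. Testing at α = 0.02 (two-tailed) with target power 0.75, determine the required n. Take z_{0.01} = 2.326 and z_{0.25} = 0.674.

For a one-sample test: n = ((z_{α/2} + z_β) / d)².
z_{α/2} + z_β = 2.326 + 0.674 = 3.000.
n = (3.000 / 0.33)² = 9.091² = 82.64.
Round up.

n = 83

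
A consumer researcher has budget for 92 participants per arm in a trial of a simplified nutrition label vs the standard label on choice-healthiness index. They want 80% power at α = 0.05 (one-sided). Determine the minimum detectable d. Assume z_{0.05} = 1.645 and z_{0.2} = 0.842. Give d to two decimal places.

For two independent groups of n = 92 each: d_min = (z_{α} + z_β)·√(2/n).
z-sum = 1.645 + 0.842 = 2.487.
d_min = 2.487 × √(2/92) = 2.487 × 0.1474 = 0.367.

d_min ≈ 0.37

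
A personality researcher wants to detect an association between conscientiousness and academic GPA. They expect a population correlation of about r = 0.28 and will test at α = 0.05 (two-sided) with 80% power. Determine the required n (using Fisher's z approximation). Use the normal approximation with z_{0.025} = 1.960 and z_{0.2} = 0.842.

n = 98

Fisher's z: C = ½·ln((1+r)/(1−r)) = ½·ln(1.7778) = 0.2877.
n = ((z_{α/2} + z_β)/C)² + 3.
(1.960 + 0.842) / 0.2877 = 2.802 / 0.2877 = 9.739.
n = 9.739² + 3 = 94.85 + 3 = 97.9.
Round up.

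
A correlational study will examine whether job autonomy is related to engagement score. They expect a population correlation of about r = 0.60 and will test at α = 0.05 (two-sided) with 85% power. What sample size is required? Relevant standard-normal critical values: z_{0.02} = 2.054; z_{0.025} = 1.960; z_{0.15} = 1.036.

n = 22

Fisher's z: C = ½·ln((1+r)/(1−r)) = ½·ln(4.0000) = 0.6931.
n = ((z_{α/2} + z_β)/C)² + 3.
(1.960 + 1.036) / 0.6931 = 2.996 / 0.6931 = 4.323.
n = 4.323² + 3 = 18.68 + 3 = 21.7.
Round up.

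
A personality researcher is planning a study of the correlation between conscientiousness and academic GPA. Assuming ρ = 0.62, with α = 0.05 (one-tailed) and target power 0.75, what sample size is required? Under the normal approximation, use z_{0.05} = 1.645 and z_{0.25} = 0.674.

n = 14

Fisher's z: C = ½·ln((1+r)/(1−r)) = ½·ln(4.2632) = 0.7250.
n = ((z_{α} + z_β)/C)² + 3.
(1.645 + 0.674) / 0.7250 = 2.319 / 0.7250 = 3.199.
n = 3.199² + 3 = 10.23 + 3 = 13.2.
Round up.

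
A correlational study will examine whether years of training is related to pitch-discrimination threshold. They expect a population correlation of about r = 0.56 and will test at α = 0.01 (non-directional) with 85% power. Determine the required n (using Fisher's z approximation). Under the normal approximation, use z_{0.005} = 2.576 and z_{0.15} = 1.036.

n = 36

Fisher's z: C = ½·ln((1+r)/(1−r)) = ½·ln(3.5455) = 0.6328.
n = ((z_{α/2} + z_β)/C)² + 3.
(2.576 + 1.036) / 0.6328 = 3.612 / 0.6328 = 5.708.
n = 5.708² + 3 = 32.58 + 3 = 35.6.
Round up.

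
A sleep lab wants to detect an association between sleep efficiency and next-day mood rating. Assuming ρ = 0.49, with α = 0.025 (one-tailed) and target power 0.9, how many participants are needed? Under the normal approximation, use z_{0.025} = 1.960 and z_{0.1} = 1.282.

n = 40

Fisher's z: C = ½·ln((1+r)/(1−r)) = ½·ln(2.9216) = 0.5361.
n = ((z_{α} + z_β)/C)² + 3.
(1.960 + 1.282) / 0.5361 = 3.242 / 0.5361 = 6.047.
n = 6.047² + 3 = 36.57 + 3 = 39.6.
Round up.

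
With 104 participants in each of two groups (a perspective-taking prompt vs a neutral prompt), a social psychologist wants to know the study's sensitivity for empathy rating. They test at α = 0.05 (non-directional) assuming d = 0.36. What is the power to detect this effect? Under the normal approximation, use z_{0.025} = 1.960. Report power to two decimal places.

power ≈ 0.74

For two equal groups, power = Φ(d·√(n/2) − z_{α/2}).
d·√(n/2) = 0.36 × √(104/2) = 0.36 × 7.211 = 2.596.
z_β = 2.596 − 1.960 = 0.636.
Power = Φ(0.636) = 0.738.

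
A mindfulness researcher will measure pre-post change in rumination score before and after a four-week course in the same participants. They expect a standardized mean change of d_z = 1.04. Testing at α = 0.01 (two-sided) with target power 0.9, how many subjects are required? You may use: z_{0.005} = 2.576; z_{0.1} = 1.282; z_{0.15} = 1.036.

For a paired (one-sample on differences) test: n = ((z_{α/2} + z_β) / d)².
z_{α/2} + z_β = 2.576 + 1.282 = 3.858.
n = (3.858 / 1.04)² = 3.710² = 13.76.
Round up.

n = 14 pairs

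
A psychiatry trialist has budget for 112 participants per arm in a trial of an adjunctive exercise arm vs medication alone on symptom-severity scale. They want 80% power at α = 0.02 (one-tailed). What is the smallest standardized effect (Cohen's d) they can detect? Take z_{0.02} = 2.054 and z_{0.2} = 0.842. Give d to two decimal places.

d_min ≈ 0.39

For two independent groups of n = 112 each: d_min = (z_{α} + z_β)·√(2/n).
z-sum = 2.054 + 0.842 = 2.896.
d_min = 2.896 × √(2/112) = 2.896 × 0.1336 = 0.387.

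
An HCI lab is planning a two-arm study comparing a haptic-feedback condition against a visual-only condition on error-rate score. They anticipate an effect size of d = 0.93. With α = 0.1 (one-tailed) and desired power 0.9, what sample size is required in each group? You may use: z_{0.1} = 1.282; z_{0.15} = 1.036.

n = 16 per group

For two independent groups with equal n: n = 2·((z_{α} + z_β) / d)².
z_{α} + z_β = 1.282 + 1.282 = 2.564.
n = 2 × (2.564 / 0.93)² = 2 × 2.757² = 2 × 7.60 = 15.2.
Round up to the next whole participant.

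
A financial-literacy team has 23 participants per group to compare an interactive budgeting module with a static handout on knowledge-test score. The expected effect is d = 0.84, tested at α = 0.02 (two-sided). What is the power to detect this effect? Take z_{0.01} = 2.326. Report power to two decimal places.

For two equal groups, power = Φ(d·√(n/2) − z_{α/2}).
d·√(n/2) = 0.84 × √(23/2) = 0.84 × 3.391 = 2.849.
z_β = 2.849 − 2.326 = 0.523.
Power = Φ(0.523) = 0.699.

power ≈ 0.70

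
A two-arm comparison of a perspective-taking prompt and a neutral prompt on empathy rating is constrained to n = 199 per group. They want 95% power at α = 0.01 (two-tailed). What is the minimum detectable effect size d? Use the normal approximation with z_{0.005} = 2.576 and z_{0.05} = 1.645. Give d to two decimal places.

For two independent groups of n = 199 each: d_min = (z_{α/2} + z_β)·√(2/n).
z-sum = 2.576 + 1.645 = 4.221.
d_min = 4.221 × √(2/199) = 4.221 × 0.1003 = 0.423.

d_min ≈ 0.42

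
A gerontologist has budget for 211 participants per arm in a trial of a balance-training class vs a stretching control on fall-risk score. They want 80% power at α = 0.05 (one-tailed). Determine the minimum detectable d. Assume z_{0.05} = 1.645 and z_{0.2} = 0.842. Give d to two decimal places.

d_min ≈ 0.24

For two independent groups of n = 211 each: d_min = (z_{α} + z_β)·√(2/n).
z-sum = 1.645 + 0.842 = 2.487.
d_min = 2.487 × √(2/211) = 2.487 × 0.0974 = 0.242.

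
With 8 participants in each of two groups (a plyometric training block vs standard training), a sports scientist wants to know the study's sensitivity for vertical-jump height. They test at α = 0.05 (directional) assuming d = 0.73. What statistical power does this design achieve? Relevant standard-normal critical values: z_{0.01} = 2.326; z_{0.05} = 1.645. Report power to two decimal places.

power ≈ 0.43

For two equal groups, power = Φ(d·√(n/2) − z_{α}).
d·√(n/2) = 0.73 × √(8/2) = 0.73 × 2.000 = 1.460.
z_β = 1.460 − 1.645 = -0.185.
Power = Φ(-0.185) = 0.427.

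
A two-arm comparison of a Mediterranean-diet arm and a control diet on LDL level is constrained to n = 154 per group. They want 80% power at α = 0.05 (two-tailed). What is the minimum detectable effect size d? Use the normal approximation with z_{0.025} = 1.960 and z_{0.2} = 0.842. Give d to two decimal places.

For two independent groups of n = 154 each: d_min = (z_{α/2} + z_β)·√(2/n).
z-sum = 1.960 + 0.842 = 2.802.
d_min = 2.802 × √(2/154) = 2.802 × 0.1140 = 0.319.

d_min ≈ 0.32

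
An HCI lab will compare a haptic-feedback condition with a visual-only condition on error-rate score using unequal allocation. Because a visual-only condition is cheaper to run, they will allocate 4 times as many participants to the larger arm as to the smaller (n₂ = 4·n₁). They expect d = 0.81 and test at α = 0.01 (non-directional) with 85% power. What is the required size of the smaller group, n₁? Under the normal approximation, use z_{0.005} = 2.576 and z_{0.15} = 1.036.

n₁ = 25

With allocation ratio k = n₂/n₁ = 4, Var(x̄₁−x̄₂) = σ²(1/n₁ + 1/(k·n₁)) = σ²·(k+1)/(k·n₁).
So n₁ = (1 + 1/k)·((z_{α/2} + z_β)/d)² = 1.250 × (3.612/0.81)².
n₁ = 1.250 × 19.88 = 24.9.
Round up: n₁ = 25, giving n₂ = 4 × 25 = 100.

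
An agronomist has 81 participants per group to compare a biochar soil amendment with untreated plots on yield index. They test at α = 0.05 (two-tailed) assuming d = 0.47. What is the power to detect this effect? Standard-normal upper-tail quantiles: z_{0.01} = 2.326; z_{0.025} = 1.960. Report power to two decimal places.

power ≈ 0.85

For two equal groups, power = Φ(d·√(n/2) − z_{α/2}).
d·√(n/2) = 0.47 × √(81/2) = 0.47 × 6.364 = 2.991.
z_β = 2.991 − 1.960 = 1.031.
Power = Φ(1.031) = 0.849.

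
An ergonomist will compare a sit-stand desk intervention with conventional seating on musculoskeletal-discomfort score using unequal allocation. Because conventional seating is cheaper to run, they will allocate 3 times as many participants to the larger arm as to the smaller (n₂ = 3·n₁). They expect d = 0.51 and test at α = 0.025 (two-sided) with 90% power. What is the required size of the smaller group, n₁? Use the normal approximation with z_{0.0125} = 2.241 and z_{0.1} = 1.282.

With allocation ratio k = n₂/n₁ = 3, Var(x̄₁−x̄₂) = σ²(1/n₁ + 1/(k·n₁)) = σ²·(k+1)/(k·n₁).
So n₁ = (1 + 1/k)·((z_{α/2} + z_β)/d)² = 1.333 × (3.523/0.51)².
n₁ = 1.333 × 47.72 = 63.6.
Round up: n₁ = 64, giving n₂ = 3 × 64 = 192.

n₁ = 64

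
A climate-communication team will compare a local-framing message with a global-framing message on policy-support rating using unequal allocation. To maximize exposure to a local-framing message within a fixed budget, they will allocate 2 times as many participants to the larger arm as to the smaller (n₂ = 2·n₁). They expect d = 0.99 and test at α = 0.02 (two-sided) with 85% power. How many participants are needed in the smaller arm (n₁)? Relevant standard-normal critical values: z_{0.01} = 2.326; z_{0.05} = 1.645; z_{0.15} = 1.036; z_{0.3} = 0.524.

n₁ = 18

With allocation ratio k = n₂/n₁ = 2, Var(x̄₁−x̄₂) = σ²(1/n₁ + 1/(k·n₁)) = σ²·(k+1)/(k·n₁).
So n₁ = (1 + 1/k)·((z_{α/2} + z_β)/d)² = 1.500 × (3.362/0.99)².
n₁ = 1.500 × 11.53 = 17.3.
Round up: n₁ = 18, giving n₂ = 2 × 18 = 36.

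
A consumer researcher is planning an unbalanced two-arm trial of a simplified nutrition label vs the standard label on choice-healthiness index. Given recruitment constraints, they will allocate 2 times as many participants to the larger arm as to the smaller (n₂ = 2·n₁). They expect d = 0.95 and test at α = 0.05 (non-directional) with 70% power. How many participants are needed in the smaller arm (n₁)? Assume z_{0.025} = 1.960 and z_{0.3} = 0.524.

n₁ = 11

With allocation ratio k = n₂/n₁ = 2, Var(x̄₁−x̄₂) = σ²(1/n₁ + 1/(k·n₁)) = σ²·(k+1)/(k·n₁).
So n₁ = (1 + 1/k)·((z_{α/2} + z_β)/d)² = 1.500 × (2.484/0.95)².
n₁ = 1.500 × 6.84 = 10.3.
Round up: n₁ = 11, giving n₂ = 2 × 11 = 22.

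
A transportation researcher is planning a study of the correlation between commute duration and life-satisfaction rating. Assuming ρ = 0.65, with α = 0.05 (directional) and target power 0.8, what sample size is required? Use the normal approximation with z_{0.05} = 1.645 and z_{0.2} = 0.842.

n = 14

Fisher's z: C = ½·ln((1+r)/(1−r)) = ½·ln(4.7143) = 0.7753.
n = ((z_{α} + z_β)/C)² + 3.
(1.645 + 0.842) / 0.7753 = 2.487 / 0.7753 = 3.208.
n = 3.208² + 3 = 10.29 + 3 = 13.3.
Round up.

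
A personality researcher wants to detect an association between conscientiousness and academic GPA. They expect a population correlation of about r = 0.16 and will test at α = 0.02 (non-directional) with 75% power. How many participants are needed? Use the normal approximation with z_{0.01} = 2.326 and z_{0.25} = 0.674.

n = 349

Fisher's z: C = ½·ln((1+r)/(1−r)) = ½·ln(1.3810) = 0.1614.
n = ((z_{α/2} + z_β)/C)² + 3.
(2.326 + 0.674) / 0.1614 = 3.000 / 0.1614 = 18.587.
n = 18.587² + 3 = 345.49 + 3 = 348.5.
Round up.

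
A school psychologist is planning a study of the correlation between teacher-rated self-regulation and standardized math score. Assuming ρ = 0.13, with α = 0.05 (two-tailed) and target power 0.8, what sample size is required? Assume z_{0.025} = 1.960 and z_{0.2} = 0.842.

Fisher's z: C = ½·ln((1+r)/(1−r)) = ½·ln(1.2989) = 0.1307.
n = ((z_{α/2} + z_β)/C)² + 3.
(1.960 + 0.842) / 0.1307 = 2.802 / 0.1307 = 21.438.
n = 21.438² + 3 = 459.61 + 3 = 462.6.
Round up.

n = 463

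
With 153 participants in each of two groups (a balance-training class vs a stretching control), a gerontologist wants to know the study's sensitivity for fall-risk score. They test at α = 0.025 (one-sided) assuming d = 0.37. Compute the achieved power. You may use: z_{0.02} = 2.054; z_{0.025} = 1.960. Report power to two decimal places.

power ≈ 0.90

For two equal groups, power = Φ(d·√(n/2) − z_{α}).
d·√(n/2) = 0.37 × √(153/2) = 0.37 × 8.746 = 3.236.
z_β = 3.236 − 1.960 = 1.276.
Power = Φ(1.276) = 0.899.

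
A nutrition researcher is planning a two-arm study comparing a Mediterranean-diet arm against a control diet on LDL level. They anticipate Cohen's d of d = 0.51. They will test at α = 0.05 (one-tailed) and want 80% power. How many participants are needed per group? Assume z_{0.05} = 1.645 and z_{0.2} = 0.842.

n = 48 per group

For two independent groups with equal n: n = 2·((z_{α} + z_β) / d)².
z_{α} + z_β = 1.645 + 0.842 = 2.487.
n = 2 × (2.487 / 0.51)² = 2 × 4.876² = 2 × 23.78 = 47.6.
Round up to the next whole participant.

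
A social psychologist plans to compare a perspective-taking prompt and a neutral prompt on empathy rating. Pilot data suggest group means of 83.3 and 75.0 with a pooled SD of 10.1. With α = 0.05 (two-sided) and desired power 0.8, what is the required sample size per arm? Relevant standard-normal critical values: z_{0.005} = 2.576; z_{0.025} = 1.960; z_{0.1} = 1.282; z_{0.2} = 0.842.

n = 24 per group

Cohen's d = |M₁ − M₂| / SD_pooled = |83.3 − 75.0| / 10.1 = 8.3 / 10.1 = 0.822.
For two independent groups with equal n: n = 2·((z_{α/2} + z_β) / d)².
z_{α/2} + z_β = 1.960 + 0.842 = 2.802.
n = 2 × (2.802 / 0.822)² = 2 × 3.409² = 2 × 11.62 = 23.2.
Round up to the next whole participant.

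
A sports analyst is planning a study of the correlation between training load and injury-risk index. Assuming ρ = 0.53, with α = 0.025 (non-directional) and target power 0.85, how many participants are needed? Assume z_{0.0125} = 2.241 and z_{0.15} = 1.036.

Fisher's z: C = ½·ln((1+r)/(1−r)) = ½·ln(3.2553) = 0.5901.
n = ((z_{α/2} + z_β)/C)² + 3.
(2.241 + 1.036) / 0.5901 = 3.277 / 0.5901 = 5.553.
n = 5.553² + 3 = 30.84 + 3 = 33.8.
Round up.

n = 34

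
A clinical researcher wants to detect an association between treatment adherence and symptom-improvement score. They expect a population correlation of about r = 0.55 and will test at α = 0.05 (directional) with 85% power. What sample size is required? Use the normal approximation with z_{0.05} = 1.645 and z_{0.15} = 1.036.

n = 22

Fisher's z: C = ½·ln((1+r)/(1−r)) = ½·ln(3.4444) = 0.6184.
n = ((z_{α} + z_β)/C)² + 3.
(1.645 + 1.036) / 0.6184 = 2.681 / 0.6184 = 4.335.
n = 4.335² + 3 = 18.80 + 3 = 21.8.
Round up.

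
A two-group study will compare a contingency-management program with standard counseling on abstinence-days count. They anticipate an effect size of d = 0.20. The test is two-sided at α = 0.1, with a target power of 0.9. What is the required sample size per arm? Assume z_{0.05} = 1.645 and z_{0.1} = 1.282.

For two independent groups with equal n: n = 2·((z_{α/2} + z_β) / d)².
z_{α/2} + z_β = 1.645 + 1.282 = 2.927.
n = 2 × (2.927 / 0.20)² = 2 × 14.635² = 2 × 214.18 = 428.4.
Round up to the next whole participant.

n = 429 per group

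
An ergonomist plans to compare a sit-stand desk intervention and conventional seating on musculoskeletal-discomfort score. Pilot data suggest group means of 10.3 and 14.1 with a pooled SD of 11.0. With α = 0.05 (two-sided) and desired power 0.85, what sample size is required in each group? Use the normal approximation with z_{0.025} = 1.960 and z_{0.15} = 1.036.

n = 151 per group

Cohen's d = |M₁ − M₂| / SD_pooled = |10.3 − 14.1| / 11.0 = 3.8 / 11.0 = 0.345.
For two independent groups with equal n: n = 2·((z_{α/2} + z_β) / d)².
z_{α/2} + z_β = 1.960 + 1.036 = 2.996.
n = 2 × (2.996 / 0.345)² = 2 × 8.684² = 2 × 75.41 = 150.8.
Round up to the next whole participant.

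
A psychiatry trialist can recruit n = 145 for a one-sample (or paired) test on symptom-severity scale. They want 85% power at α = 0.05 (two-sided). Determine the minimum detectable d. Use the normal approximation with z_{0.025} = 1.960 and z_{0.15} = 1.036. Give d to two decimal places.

d_min ≈ 0.25

For a single sample (or paired design) of n = 145: d_min = (z_{α/2} + z_β)/√n.
z-sum = 1.960 + 1.036 = 2.996.
d_min = 2.996 / √145 = 2.996 / 12.042 = 0.249.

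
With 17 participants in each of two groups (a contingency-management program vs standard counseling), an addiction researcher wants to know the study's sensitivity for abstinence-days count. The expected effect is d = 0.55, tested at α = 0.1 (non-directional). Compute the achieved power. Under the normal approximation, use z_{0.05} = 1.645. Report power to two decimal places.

For two equal groups, power = Φ(d·√(n/2) − z_{α/2}).
d·√(n/2) = 0.55 × √(17/2) = 0.55 × 2.915 = 1.604.
z_β = 1.604 − 1.645 = -0.041.
Power = Φ(-0.041) = 0.483.

power ≈ 0.48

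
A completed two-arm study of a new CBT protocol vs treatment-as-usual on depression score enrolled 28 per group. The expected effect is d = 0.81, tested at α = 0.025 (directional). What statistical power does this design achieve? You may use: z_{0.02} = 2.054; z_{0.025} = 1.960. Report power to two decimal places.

For two equal groups, power = Φ(d·√(n/2) − z_{α}).
d·√(n/2) = 0.81 × √(28/2) = 0.81 × 3.742 = 3.031.
z_β = 3.031 − 1.960 = 1.071.
Power = Φ(1.071) = 0.858.

power ≈ 0.86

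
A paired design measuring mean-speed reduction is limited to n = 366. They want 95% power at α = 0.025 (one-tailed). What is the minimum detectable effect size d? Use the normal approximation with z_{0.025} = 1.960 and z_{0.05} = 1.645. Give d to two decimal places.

d_min ≈ 0.19

For a single sample (or paired design) of n = 366: d_min = (z_{α} + z_β)/√n.
z-sum = 1.960 + 1.645 = 3.605.
d_min = 3.605 / √366 = 3.605 / 19.131 = 0.188.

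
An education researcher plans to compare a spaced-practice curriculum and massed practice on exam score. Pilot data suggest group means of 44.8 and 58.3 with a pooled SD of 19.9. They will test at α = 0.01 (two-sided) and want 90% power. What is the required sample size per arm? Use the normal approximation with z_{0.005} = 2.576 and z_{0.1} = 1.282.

Cohen's d = |M₁ − M₂| / SD_pooled = |44.8 − 58.3| / 19.9 = 13.5 / 19.9 = 0.678.
For two independent groups with equal n: n = 2·((z_{α/2} + z_β) / d)².
z_{α/2} + z_β = 2.576 + 1.282 = 3.858.
n = 2 × (3.858 / 0.678)² = 2 × 5.690² = 2 × 32.38 = 64.8.
Round up to the next whole participant.

n = 65 per group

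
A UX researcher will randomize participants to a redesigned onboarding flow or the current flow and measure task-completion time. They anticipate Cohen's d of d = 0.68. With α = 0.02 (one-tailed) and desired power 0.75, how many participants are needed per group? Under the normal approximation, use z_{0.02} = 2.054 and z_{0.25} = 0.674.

For two independent groups with equal n: n = 2·((z_{α} + z_β) / d)².
z_{α} + z_β = 2.054 + 0.674 = 2.728.
n = 2 × (2.728 / 0.68)² = 2 × 4.012² = 2 × 16.09 = 32.2.
Round up to the next whole participant.

n = 33 per group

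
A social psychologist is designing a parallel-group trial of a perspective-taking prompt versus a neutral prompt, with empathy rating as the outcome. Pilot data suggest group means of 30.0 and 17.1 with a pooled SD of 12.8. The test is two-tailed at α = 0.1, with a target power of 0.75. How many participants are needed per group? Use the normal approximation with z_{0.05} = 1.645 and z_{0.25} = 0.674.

n = 11 per group

Cohen's d = |M₁ − M₂| / SD_pooled = |30.0 − 17.1| / 12.8 = 12.9 / 12.8 = 1.008.
For two independent groups with equal n: n = 2·((z_{α/2} + z_β) / d)².
z_{α/2} + z_β = 1.645 + 0.674 = 2.319.
n = 2 × (2.319 / 1.008)² = 2 × 2.301² = 2 × 5.29 = 10.6.
Round up to the next whole participant.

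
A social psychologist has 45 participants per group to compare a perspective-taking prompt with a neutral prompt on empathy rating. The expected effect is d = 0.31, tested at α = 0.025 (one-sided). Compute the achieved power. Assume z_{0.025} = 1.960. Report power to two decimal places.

power ≈ 0.31

For two equal groups, power = Φ(d·√(n/2) − z_{α}).
d·√(n/2) = 0.31 × √(45/2) = 0.31 × 4.743 = 1.470.
z_β = 1.470 − 1.960 = -0.490.
Power = Φ(-0.490) = 0.312.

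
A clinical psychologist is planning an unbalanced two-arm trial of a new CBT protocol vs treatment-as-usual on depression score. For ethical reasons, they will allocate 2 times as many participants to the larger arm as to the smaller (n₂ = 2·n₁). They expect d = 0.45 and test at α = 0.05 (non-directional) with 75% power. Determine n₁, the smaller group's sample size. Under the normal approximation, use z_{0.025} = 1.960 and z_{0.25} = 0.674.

n₁ = 52

With allocation ratio k = n₂/n₁ = 2, Var(x̄₁−x̄₂) = σ²(1/n₁ + 1/(k·n₁)) = σ²·(k+1)/(k·n₁).
So n₁ = (1 + 1/k)·((z_{α/2} + z_β)/d)² = 1.500 × (2.634/0.45)².
n₁ = 1.500 × 34.26 = 51.4.
Round up: n₁ = 52, giving n₂ = 2 × 52 = 104.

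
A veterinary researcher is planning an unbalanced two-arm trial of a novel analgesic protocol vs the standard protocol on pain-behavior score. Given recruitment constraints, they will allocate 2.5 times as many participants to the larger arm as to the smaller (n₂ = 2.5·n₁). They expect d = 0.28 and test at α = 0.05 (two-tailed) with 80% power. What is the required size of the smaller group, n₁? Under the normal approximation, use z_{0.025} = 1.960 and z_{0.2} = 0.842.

With allocation ratio k = n₂/n₁ = 2.5, Var(x̄₁−x̄₂) = σ²(1/n₁ + 1/(k·n₁)) = σ²·(k+1)/(k·n₁).
So n₁ = (1 + 1/k)·((z_{α/2} + z_β)/d)² = 1.400 × (2.802/0.28)².
n₁ = 1.400 × 100.14 = 140.2.
Round up: n₁ = 141, giving n₂ = ⌈2.5 × 141⌉ = ⌈352.5⌉ = 353.

n₁ = 141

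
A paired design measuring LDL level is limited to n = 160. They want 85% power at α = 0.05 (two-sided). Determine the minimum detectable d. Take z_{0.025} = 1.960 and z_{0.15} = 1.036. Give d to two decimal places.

For a single sample (or paired design) of n = 160: d_min = (z_{α/2} + z_β)/√n.
z-sum = 1.960 + 1.036 = 2.996.
d_min = 2.996 / √160 = 2.996 / 12.649 = 0.237.

d_min ≈ 0.24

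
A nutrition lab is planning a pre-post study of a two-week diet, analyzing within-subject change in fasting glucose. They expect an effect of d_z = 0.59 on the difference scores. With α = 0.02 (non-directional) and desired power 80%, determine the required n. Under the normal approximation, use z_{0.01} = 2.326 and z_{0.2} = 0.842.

n = 29 pairs

For a paired (one-sample on differences) test: n = ((z_{α/2} + z_β) / d)².
z_{α/2} + z_β = 2.326 + 0.842 = 3.168.
n = (3.168 / 0.59)² = 5.369² = 28.83.
Round up.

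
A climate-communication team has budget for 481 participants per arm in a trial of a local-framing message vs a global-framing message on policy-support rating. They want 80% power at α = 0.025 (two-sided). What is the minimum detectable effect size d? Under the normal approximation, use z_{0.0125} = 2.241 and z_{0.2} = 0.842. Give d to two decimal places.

For two independent groups of n = 481 each: d_min = (z_{α/2} + z_β)·√(2/n).
z-sum = 2.241 + 0.842 = 3.083.
d_min = 3.083 × √(2/481) = 3.083 × 0.0645 = 0.199.

d_min ≈ 0.20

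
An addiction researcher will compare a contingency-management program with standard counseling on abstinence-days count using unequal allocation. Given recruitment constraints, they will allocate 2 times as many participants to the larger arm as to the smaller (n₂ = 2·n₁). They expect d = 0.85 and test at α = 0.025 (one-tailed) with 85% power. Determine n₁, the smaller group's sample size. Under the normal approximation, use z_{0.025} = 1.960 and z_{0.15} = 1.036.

n₁ = 19

With allocation ratio k = n₂/n₁ = 2, Var(x̄₁−x̄₂) = σ²(1/n₁ + 1/(k·n₁)) = σ²·(k+1)/(k·n₁).
So n₁ = (1 + 1/k)·((z_{α} + z_β)/d)² = 1.500 × (2.996/0.85)².
n₁ = 1.500 × 12.42 = 18.6.
Round up: n₁ = 19, giving n₂ = 2 × 19 = 38.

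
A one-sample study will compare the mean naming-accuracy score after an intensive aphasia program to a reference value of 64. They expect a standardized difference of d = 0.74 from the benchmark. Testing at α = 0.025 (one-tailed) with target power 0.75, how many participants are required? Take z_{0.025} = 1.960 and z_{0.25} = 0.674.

n = 13

For a one-sample test: n = ((z_{α} + z_β) / d)².
z_{α} + z_β = 1.960 + 0.674 = 2.634.
n = (2.634 / 0.74)² = 3.559² = 12.67.
Round up.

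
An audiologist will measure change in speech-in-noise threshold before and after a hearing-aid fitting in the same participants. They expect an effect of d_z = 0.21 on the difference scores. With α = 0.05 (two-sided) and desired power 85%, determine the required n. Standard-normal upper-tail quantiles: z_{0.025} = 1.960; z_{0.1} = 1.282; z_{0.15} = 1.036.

n = 204 pairs

For a paired (one-sample on differences) test: n = ((z_{α/2} + z_β) / d)².
z_{α/2} + z_β = 1.960 + 1.036 = 2.996.
n = (2.996 / 0.21)² = 14.267² = 203.54.
Round up.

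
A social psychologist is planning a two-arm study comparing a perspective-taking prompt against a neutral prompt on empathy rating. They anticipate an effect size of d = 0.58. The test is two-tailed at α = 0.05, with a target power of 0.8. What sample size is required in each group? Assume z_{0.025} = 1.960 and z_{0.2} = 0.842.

For two independent groups with equal n: n = 2·((z_{α/2} + z_β) / d)².
z_{α/2} + z_β = 1.960 + 0.842 = 2.802.
n = 2 × (2.802 / 0.58)² = 2 × 4.831² = 2 × 23.34 = 46.7.
Round up to the next whole participant.

n = 47 per group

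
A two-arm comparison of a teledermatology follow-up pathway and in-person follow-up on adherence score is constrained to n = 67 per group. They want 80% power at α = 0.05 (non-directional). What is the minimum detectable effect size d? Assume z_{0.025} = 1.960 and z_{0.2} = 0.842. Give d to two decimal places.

For two independent groups of n = 67 each: d_min = (z_{α/2} + z_β)·√(2/n).
z-sum = 1.960 + 0.842 = 2.802.
d_min = 2.802 × √(2/67) = 2.802 × 0.1728 = 0.484.

d_min ≈ 0.48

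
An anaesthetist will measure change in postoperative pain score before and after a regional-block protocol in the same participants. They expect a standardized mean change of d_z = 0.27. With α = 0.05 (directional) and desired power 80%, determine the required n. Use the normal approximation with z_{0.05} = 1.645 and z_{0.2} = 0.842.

n = 85 pairs

For a paired (one-sample on differences) test: n = ((z_{α} + z_β) / d)².
z_{α} + z_β = 1.645 + 0.842 = 2.487.
n = (2.487 / 0.27)² = 9.211² = 84.84.
Round up.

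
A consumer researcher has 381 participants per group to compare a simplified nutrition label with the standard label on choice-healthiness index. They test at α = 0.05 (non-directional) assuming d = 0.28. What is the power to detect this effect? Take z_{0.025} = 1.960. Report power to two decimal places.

For two equal groups, power = Φ(d·√(n/2) − z_{α/2}).
d·√(n/2) = 0.28 × √(381/2) = 0.28 × 13.802 = 3.865.
z_β = 3.865 − 1.960 = 1.905.
Power = Φ(1.905) = 0.972.

power ≈ 0.97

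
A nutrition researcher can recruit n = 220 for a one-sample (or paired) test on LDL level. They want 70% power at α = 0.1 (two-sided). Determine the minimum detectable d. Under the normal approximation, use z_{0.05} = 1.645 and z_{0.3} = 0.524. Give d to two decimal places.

d_min ≈ 0.15

For a single sample (or paired design) of n = 220: d_min = (z_{α/2} + z_β)/√n.
z-sum = 1.645 + 0.524 = 2.169.
d_min = 2.169 / √220 = 2.169 / 14.832 = 0.146.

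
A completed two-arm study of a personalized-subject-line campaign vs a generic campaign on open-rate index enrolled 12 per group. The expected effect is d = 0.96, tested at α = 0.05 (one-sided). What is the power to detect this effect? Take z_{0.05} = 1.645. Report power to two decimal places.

For two equal groups, power = Φ(d·√(n/2) − z_{α}).
d·√(n/2) = 0.96 × √(12/2) = 0.96 × 2.449 = 2.352.
z_β = 2.352 − 1.645 = 0.707.
Power = Φ(0.707) = 0.760.

power ≈ 0.76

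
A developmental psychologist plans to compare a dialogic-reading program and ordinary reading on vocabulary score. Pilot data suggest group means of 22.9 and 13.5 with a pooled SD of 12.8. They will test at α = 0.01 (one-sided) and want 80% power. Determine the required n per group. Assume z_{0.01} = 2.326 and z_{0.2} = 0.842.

Cohen's d = |M₁ − M₂| / SD_pooled = |22.9 − 13.5| / 12.8 = 9.4 / 12.8 = 0.734.
For two independent groups with equal n: n = 2·((z_{α} + z_β) / d)².
z_{α} + z_β = 2.326 + 0.842 = 3.168.
n = 2 × (3.168 / 0.734)² = 2 × 4.316² = 2 × 18.63 = 37.3.
Round up to the next whole participant.

n = 38 per group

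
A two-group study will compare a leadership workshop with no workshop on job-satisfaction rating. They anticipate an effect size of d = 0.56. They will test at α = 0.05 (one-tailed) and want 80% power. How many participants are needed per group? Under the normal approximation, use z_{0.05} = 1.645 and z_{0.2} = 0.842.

n = 40 per group

For two independent groups with equal n: n = 2·((z_{α} + z_β) / d)².
z_{α} + z_β = 1.645 + 0.842 = 2.487.
n = 2 × (2.487 / 0.56)² = 2 × 4.441² = 2 × 19.72 = 39.4.
Round up to the next whole participant.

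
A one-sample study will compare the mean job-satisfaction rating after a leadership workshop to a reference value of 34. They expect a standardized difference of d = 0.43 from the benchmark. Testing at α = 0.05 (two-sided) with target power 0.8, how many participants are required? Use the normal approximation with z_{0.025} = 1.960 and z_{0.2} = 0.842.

For a one-sample test: n = ((z_{α/2} + z_β) / d)².
z_{α/2} + z_β = 1.960 + 0.842 = 2.802.
n = (2.802 / 0.43)² = 6.516² = 42.46.
Round up.

n = 43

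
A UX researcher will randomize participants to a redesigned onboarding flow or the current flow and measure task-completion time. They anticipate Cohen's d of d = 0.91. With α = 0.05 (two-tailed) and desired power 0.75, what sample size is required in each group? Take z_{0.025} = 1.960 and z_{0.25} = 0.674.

For two independent groups with equal n: n = 2·((z_{α/2} + z_β) / d)².
z_{α/2} + z_β = 1.960 + 0.674 = 2.634.
n = 2 × (2.634 / 0.91)² = 2 × 2.895² = 2 × 8.38 = 16.8.
Round up to the next whole participant.

n = 17 per group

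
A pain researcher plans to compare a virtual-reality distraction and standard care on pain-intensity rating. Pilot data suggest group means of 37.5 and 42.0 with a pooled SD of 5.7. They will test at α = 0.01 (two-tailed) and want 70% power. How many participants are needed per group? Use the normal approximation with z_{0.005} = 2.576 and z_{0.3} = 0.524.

n = 31 per group

Cohen's d = |M₁ − M₂| / SD_pooled = |37.5 − 42.0| / 5.7 = 4.5 / 5.7 = 0.789.
For two independent groups with equal n: n = 2·((z_{α/2} + z_β) / d)².
z_{α/2} + z_β = 2.576 + 0.524 = 3.100.
n = 2 × (3.100 / 0.789)² = 2 × 3.929² = 2 × 15.44 = 30.9.
Round up to the next whole participant.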